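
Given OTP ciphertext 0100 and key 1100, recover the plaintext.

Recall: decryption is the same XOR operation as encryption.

Step 1: XOR ciphertext with key:
  Ciphertext: 0100
  Key:        1100
  XOR:        1000
Step 2: Plaintext = 1000 = 8 in decimal.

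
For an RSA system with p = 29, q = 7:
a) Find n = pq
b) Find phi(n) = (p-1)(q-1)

Step 1: n = p * q = 29 * 7 = 203.
Step 2: phi(n) = (p-1)(q-1) = 28 * 6 = 168.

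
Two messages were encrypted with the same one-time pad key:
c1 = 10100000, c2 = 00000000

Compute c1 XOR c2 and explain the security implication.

Step 1: c1 XOR c2 = (m1 XOR k) XOR (m2 XOR k).
Step 2: By XOR associativity/commutativity: = m1 XOR m2 XOR k XOR k = m1 XOR m2.
Step 3: 10100000 XOR 00000000 = 10100000 = 160.
Step 4: The key cancels out! An attacker learns m1 XOR m2 = 160, revealing the relationship between plaintexts.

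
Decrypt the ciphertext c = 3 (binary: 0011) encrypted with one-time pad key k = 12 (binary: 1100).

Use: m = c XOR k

Step 1: XOR ciphertext with key:
  Ciphertext: 0011
  Key:        1100
  XOR:        1111
Step 2: Plaintext = 1111 = 15 in decimal.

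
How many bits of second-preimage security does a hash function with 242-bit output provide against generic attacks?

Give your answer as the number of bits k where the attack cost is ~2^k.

Step 1: The hash has a 242-bit output.
Step 2: Second-preimage resistance means: given a specific input x, it should be infeasible to find a different y with h(y) = h(x).
With a 242-bit output, a generic search for a second preimage costs about 2^242 evaluations (each trial matches the fixed target with probability 2^-242).
Step 3: Security level = 242 bits.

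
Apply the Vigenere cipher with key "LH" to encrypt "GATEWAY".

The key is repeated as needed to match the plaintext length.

Step 1: Repeat key to match plaintext length:
  Plaintext: GATEWAY
  Key:       LHLHLHL
Step 2: Encrypt each letter:
  G(6) + L(11) = (6+11) mod 26 = 17 = R
  A(0) + H(7) = (0+7) mod 26 = 7 = H
  T(19) + L(11) = (19+11) mod 26 = 4 = E
  E(4) + H(7) = (4+7) mod 26 = 11 = L
  W(22) + L(11) = (22+11) mod 26 = 7 = H
  A(0) + H(7) = (0+7) mod 26 = 7 = H
  Y(24) + L(11) = (24+11) mod 26 = 9 = J
Ciphertext: RHELHHJ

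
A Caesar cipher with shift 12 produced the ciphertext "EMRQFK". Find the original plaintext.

Step 1: Reverse the shift by subtracting 12 from each letter position.
  E (position 4) -> position (4-12) mod 26 = 18 -> S
  M (position 12) -> position (12-12) mod 26 = 0 -> A
  R (position 17) -> position (17-12) mod 26 = 5 -> F
  Q (position 16) -> position (16-12) mod 26 = 4 -> E
  F (position 5) -> position (5-12) mod 26 = 19 -> T
  K (position 10) -> position (10-12) mod 26 = 24 -> Y
Decrypted message: SAFETY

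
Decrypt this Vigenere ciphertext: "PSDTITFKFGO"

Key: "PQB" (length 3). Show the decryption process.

Step 1: Key 'PQB' has length 3. Extended key: PQBPQBPQBPQ
Step 2: Decrypt each position:
  P(15) - P(15) = 0 = A
  S(18) - Q(16) = 2 = C
  D(3) - B(1) = 2 = C
  T(19) - P(15) = 4 = E
  I(8) - Q(16) = 18 = S
  T(19) - B(1) = 18 = S
  F(5) - P(15) = 16 = Q
  K(10) - Q(16) = 20 = U
  F(5) - B(1) = 4 = E
  G(6) - P(15) = 17 = R
  O(14) - Q(16) = 24 = Y
Plaintext: ACCESSQUERY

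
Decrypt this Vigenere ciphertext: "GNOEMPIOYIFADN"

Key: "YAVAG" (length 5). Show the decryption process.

Step 1: Key 'YAVAG' has length 5. Extended key: YAVAGYAVAGYAVA
Step 2: Decrypt each position:
  G(6) - Y(24) = 8 = I
  N(13) - A(0) = 13 = N
  O(14) - V(21) = 19 = T
  E(4) - A(0) = 4 = E
  M(12) - G(6) = 6 = G
  P(15) - Y(24) = 17 = R
  I(8) - A(0) = 8 = I
  O(14) - V(21) = 19 = T
  Y(24) - A(0) = 24 = Y
  I(8) - G(6) = 2 = C
  F(5) - Y(24) = 7 = H
  A(0) - A(0) = 0 = A
  D(3) - V(21) = 8 = I
  N(13) - A(0) = 13 = N
Plaintext: INTEGRITYCHAIN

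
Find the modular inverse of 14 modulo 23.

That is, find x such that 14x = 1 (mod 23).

Step 1: We need x such that 14 * x = 1 (mod 23).
Step 2: Using the extended Euclidean algorithm or trial:
  14 * 5 = 70 = 3 * 23 + 1.
Step 3: Since 70 mod 23 = 1, the inverse is x = 5.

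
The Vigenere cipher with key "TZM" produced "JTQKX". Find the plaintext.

Step 1: Extend key: TZMTZ
Step 2: Decrypt each letter (c - k) mod 26:
  J(9) - T(19) = (9-19) mod 26 = 16 = Q
  T(19) - Z(25) = (19-25) mod 26 = 20 = U
  Q(16) - M(12) = (16-12) mod 26 = 4 = E
  K(10) - T(19) = (10-19) mod 26 = 17 = R
  X(23) - Z(25) = (23-25) mod 26 = 24 = Y
Plaintext: QUERY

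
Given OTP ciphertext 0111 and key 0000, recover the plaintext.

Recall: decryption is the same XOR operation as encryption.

Step 1: XOR ciphertext with key:
  Ciphertext: 0111
  Key:        0000
  XOR:        0111
Step 2: Plaintext = 0111 = 7 in decimal.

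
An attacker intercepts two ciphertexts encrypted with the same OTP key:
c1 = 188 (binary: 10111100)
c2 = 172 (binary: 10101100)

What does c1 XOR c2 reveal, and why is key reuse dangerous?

Step 1: c1 XOR c2 = (m1 XOR k) XOR (m2 XOR k).
Step 2: By XOR associativity/commutativity: = m1 XOR m2 XOR k XOR k = m1 XOR m2.
Step 3: 10111100 XOR 10101100 = 00010000 = 16.
Step 4: The key cancels out! An attacker learns m1 XOR m2 = 16, revealing the relationship between plaintexts.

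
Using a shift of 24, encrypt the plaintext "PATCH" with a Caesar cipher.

Step 1: For each letter, shift forward by 24 positions (mod 26).
  P (position 15) -> position (15+24) mod 26 = 13 -> N
  A (position 0) -> position (0+24) mod 26 = 24 -> Y
  T (position 19) -> position (19+24) mod 26 = 17 -> R
  C (position 2) -> position (2+24) mod 26 = 0 -> A
  H (position 7) -> position (7+24) mod 26 = 5 -> F
Result: NYRAF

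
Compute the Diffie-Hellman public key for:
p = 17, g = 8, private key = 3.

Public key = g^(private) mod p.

Step 1: A = g^a mod p = 8^3 mod 17.
  8^1 mod 17 = 8
  8^2 mod 17 = (8 * 8) mod 17 = 13
  8^3 mod 17 = (13 * 8) mod 17 = 2
Result: A = 2.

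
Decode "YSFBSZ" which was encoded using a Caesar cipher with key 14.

Step 1: Reverse the shift by subtracting 14 from each letter position.
  Y (position 24) -> position (24-14) mod 26 = 10 -> K
  S (position 18) -> position (18-14) mod 26 = 4 -> E
  F (position 5) -> position (5-14) mod 26 = 17 -> R
  B (position 1) -> position (1-14) mod 26 = 13 -> N
  S (position 18) -> position (18-14) mod 26 = 4 -> E
  Z (position 25) -> position (25-14) mod 26 = 11 -> L
Decrypted message: KERNEL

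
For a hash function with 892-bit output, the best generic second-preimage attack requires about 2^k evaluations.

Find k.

Step 1: The hash has a 892-bit output.
Step 2: Second-preimage resistance means: given a specific input x, it should be infeasible to find a different y with h(y) = h(x).
With a 892-bit output, a generic search for a second preimage costs about 2^892 evaluations (each trial matches the fixed target with probability 2^-892).
Step 3: Security level = 892 bits.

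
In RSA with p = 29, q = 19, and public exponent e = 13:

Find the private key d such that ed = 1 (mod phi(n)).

Step 1: n = 29 * 19 = 551.
Step 2: phi(n) = 28 * 18 = 504.
Step 3: Find d such that 13 * d = 1 (mod 504).
Step 4: d = 13^(-1) mod 504 = 349.
Verification: 13 * 349 = 4537 = 9 * 504 + 1.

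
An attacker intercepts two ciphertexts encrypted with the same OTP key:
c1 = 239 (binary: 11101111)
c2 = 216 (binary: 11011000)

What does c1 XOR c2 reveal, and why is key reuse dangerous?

Step 1: c1 XOR c2 = (m1 XOR k) XOR (m2 XOR k).
Step 2: By XOR associativity/commutativity: = m1 XOR m2 XOR k XOR k = m1 XOR m2.
Step 3: 11101111 XOR 11011000 = 00110111 = 55.
Step 4: The key cancels out! An attacker learns m1 XOR m2 = 55, revealing the relationship between plaintexts.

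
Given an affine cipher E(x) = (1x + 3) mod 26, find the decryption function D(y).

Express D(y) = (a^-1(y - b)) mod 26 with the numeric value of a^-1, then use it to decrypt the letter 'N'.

Step 1: Find a^-1, the modular inverse of 1 mod 26.
Step 2: We need 1 * a^-1 = 1 (mod 26).
Step 3: 1 * 1 = 1 = 0 * 26 + 1, so a^-1 = 1.
Step 4: D(y) = 1(y - 3) mod 26.
Step 5: Apply to 'N' (y = 13): D(13) = 1 * (13 - 3) mod 26 = 1 * 10 mod 26 = 10 -> 'K'.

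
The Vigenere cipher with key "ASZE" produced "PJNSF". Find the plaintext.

Step 1: Extend key: ASZEA
Step 2: Decrypt each letter (c - k) mod 26:
  P(15) - A(0) = (15-0) mod 26 = 15 = P
  J(9) - S(18) = (9-18) mod 26 = 17 = R
  N(13) - Z(25) = (13-25) mod 26 = 14 = O
  S(18) - E(4) = (18-4) mod 26 = 14 = O
  F(5) - A(0) = (5-0) mod 26 = 5 = F
Plaintext: PROOF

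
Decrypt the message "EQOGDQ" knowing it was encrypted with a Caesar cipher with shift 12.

Step 1: Reverse the shift by subtracting 12 from each letter position.
  E (position 4) -> position (4-12) mod 26 = 18 -> S
  Q (position 16) -> position (16-12) mod 26 = 4 -> E
  O (position 14) -> position (14-12) mod 26 = 2 -> C
  G (position 6) -> position (6-12) mod 26 = 20 -> U
  D (position 3) -> position (3-12) mod 26 = 17 -> R
  Q (position 16) -> position (16-12) mod 26 = 4 -> E
Decrypted message: SECURE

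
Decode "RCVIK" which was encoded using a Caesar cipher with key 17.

Step 1: Reverse the shift by subtracting 17 from each letter position.
  R (position 17) -> position (17-17) mod 26 = 0 -> A
  C (position 2) -> position (2-17) mod 26 = 11 -> L
  V (position 21) -> position (21-17) mod 26 = 4 -> E
  I (position 8) -> position (8-17) mod 26 = 17 -> R
  K (position 10) -> position (10-17) mod 26 = 19 -> T
Decrypted message: ALERT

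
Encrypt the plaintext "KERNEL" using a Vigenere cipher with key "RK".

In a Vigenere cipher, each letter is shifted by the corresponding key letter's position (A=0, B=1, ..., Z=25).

Step 1: Repeat key to match plaintext length:
  Plaintext: KERNEL
  Key:       RKRKRK
Step 2: Encrypt each letter:
  K(10) + R(17) = (10+17) mod 26 = 1 = B
  E(4) + K(10) = (4+10) mod 26 = 14 = O
  R(17) + R(17) = (17+17) mod 26 = 8 = I
  N(13) + K(10) = (13+10) mod 26 = 23 = X
  E(4) + R(17) = (4+17) mod 26 = 21 = V
  L(11) + K(10) = (11+10) mod 26 = 21 = V
Ciphertext: BOIXVV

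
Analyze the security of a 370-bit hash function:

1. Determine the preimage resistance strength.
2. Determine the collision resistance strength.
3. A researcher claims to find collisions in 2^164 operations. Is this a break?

Step 1: Preimage resistance requires brute-force of 2^370 operations.
Step 2: Collision resistance (birthday bound) = 2^(370/2) = 2^185.
Step 3: The claimed attack costs 2^164 operations.
Step 4: Since 2^164 < 2^185, the claimed attack beats the generic birthday bound, so collision resistance is broken.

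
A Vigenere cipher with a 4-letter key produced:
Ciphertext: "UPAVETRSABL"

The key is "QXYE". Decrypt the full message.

Step 1: Key 'QXYE' has length 4. Extended key: QXYEQXYEQXY
Step 2: Decrypt each position:
  U(20) - Q(16) = 4 = E
  P(15) - X(23) = 18 = S
  A(0) - Y(24) = 2 = C
  V(21) - E(4) = 17 = R
  E(4) - Q(16) = 14 = O
  T(19) - X(23) = 22 = W
  R(17) - Y(24) = 19 = T
  S(18) - E(4) = 14 = O
  A(0) - Q(16) = 10 = K
  B(1) - X(23) = 4 = E
  L(11) - Y(24) = 13 = N
Plaintext: ESCROWTOKEN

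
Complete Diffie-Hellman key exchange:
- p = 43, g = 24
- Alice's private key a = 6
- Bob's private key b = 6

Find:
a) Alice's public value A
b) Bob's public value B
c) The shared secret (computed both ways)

Step 1: A = g^a mod p = 24^6 mod 43 = 11.
Step 2: B = g^b mod p = 24^6 mod 43 = 11.
Step 3: Alice computes s = B^a mod p = 11^6 mod 43 = 4.
Step 4: Bob computes s = A^b mod p = 11^6 mod 43 = 4.
Both sides agree: shared secret = 4.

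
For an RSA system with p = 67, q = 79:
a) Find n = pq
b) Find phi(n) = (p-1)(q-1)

Step 1: n = p * q = 67 * 79 = 5293.
Step 2: phi(n) = (p-1)(q-1) = 66 * 78 = 5148.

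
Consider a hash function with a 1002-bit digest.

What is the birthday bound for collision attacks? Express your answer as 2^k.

Step 1: The birthday paradox gives collision probability ~50% after sqrt(2^n) = 2^(n/2) hashes.
Step 2: For 1002-bit output: 2^(1002/2) = 2^501.
Step 3: Approximately 2^501 hash computations needed.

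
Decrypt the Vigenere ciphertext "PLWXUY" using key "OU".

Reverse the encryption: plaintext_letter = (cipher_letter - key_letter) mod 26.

Step 1: Extend key: OUOUOU
Step 2: Decrypt each letter (c - k) mod 26:
  P(15) - O(14) = (15-14) mod 26 = 1 = B
  L(11) - U(20) = (11-20) mod 26 = 17 = R
  W(22) - O(14) = (22-14) mod 26 = 8 = I
  X(23) - U(20) = (23-20) mod 26 = 3 = D
  U(20) - O(14) = (20-14) mod 26 = 6 = G
  Y(24) - U(20) = (24-20) mod 26 = 4 = E
Plaintext: BRIDGE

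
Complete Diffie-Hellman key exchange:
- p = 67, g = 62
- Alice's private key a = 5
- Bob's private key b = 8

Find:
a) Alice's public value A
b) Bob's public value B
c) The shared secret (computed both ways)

Step 1: A = g^a mod p = 62^5 mod 67 = 24.
Step 2: B = g^b mod p = 62^8 mod 67 = 15.
Step 3: Alice computes s = B^a mod p = 15^5 mod 67 = 64.
Step 4: Bob computes s = A^b mod p = 24^8 mod 67 = 64.
Both sides agree: shared secret = 64.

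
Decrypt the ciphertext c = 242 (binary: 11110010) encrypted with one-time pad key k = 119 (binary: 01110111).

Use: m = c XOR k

Step 1: XOR ciphertext with key:
  Ciphertext: 11110010
  Key:        01110111
  XOR:        10000101
Step 2: Plaintext = 10000101 = 133 in decimal.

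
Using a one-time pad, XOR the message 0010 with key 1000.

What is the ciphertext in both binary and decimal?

Step 1: Write out the XOR operation bit by bit:
  Message: 0010
  Key:     1000
  XOR:     1010
Step 2: Convert to decimal: 1010 = 10.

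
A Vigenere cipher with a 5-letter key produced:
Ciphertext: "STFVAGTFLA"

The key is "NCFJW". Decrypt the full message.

Step 1: Key 'NCFJW' has length 5. Extended key: NCFJWNCFJW
Step 2: Decrypt each position:
  S(18) - N(13) = 5 = F
  T(19) - C(2) = 17 = R
  F(5) - F(5) = 0 = A
  V(21) - J(9) = 12 = M
  A(0) - W(22) = 4 = E
  G(6) - N(13) = 19 = T
  T(19) - C(2) = 17 = R
  F(5) - F(5) = 0 = A
  L(11) - J(9) = 2 = C
  A(0) - W(22) = 4 = E
Plaintext: FRAMETRACE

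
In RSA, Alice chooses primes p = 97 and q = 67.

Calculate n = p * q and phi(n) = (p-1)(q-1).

Step 1: n = p * q = 97 * 67 = 6499.
Step 2: phi(n) = (p-1)(q-1) = 96 * 66 = 6336.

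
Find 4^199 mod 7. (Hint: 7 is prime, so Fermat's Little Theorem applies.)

Step 1: Since 7 is prime, by Fermat's Little Theorem: 4^6 = 1 (mod 7).
Step 2: Reduce exponent: 199 mod 6 = 1.
Step 3: So 4^199 = 4^1 (mod 7).
Step 4: 4^1 mod 7 = 4.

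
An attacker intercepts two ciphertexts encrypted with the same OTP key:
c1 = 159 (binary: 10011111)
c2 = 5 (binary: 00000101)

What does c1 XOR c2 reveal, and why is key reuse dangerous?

Step 1: c1 XOR c2 = (m1 XOR k) XOR (m2 XOR k).
Step 2: By XOR associativity/commutativity: = m1 XOR m2 XOR k XOR k = m1 XOR m2.
Step 3: 10011111 XOR 00000101 = 10011010 = 154.
Step 4: The key cancels out! An attacker learns m1 XOR m2 = 154, revealing the relationship between plaintexts.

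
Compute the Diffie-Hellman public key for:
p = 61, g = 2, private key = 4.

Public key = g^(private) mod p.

Step 1: A = g^a mod p = 2^4 mod 61.
  2^1 mod 61 = 2
  2^2 mod 61 = (2 * 2) mod 61 = 4
  2^3 mod 61 = (4 * 2) mod 61 = 8
  2^4 mod 61 = (8 * 2) mod 61 = 16
Result: A = 16.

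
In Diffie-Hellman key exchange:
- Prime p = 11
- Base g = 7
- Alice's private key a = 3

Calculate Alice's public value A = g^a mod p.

Step 1: A = g^a mod p = 7^3 mod 11.
  7^1 mod 11 = 7
  7^2 mod 11 = (7 * 7) mod 11 = 5
  7^3 mod 11 = (5 * 7) mod 11 = 2
Result: A = 2.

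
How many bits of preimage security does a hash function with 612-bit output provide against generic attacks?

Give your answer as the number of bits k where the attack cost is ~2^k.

Step 1: The hash has a 612-bit output.
Step 2: Preimage resistance means: given a digest h(x), it should be infeasible to find any input that hashes to it.
With a 612-bit output there are 2^612 possible digests, so a generic brute-force preimage search costs about 2^612 evaluations.
Step 3: Security level = 612 bits.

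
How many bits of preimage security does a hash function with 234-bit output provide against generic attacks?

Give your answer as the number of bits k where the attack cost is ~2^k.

Step 1: The hash has a 234-bit output.
Step 2: Preimage resistance means: given a digest h(x), it should be infeasible to find any input that hashes to it.
With a 234-bit output there are 2^234 possible digests, so a generic brute-force preimage search costs about 2^234 evaluations.
Step 3: Security level = 234 bits.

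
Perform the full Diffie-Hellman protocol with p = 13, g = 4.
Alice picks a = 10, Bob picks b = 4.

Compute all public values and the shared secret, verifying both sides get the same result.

Step 1: A = g^a mod p = 4^10 mod 13 = 9.
Step 2: B = g^b mod p = 4^4 mod 13 = 9.
Step 3: Alice computes s = B^a mod p = 9^10 mod 13 = 9.
Step 4: Bob computes s = A^b mod p = 9^4 mod 13 = 9.
Both sides agree: shared secret = 9.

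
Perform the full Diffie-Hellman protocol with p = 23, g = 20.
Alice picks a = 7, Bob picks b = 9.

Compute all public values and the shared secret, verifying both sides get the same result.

Step 1: A = g^a mod p = 20^7 mod 23 = 21.
Step 2: B = g^b mod p = 20^9 mod 23 = 5.
Step 3: Alice computes s = B^a mod p = 5^7 mod 23 = 17.
Step 4: Bob computes s = A^b mod p = 21^9 mod 23 = 17.
Both sides agree: shared secret = 17.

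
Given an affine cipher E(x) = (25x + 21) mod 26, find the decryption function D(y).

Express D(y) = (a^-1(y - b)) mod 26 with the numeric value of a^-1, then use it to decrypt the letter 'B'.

Step 1: Find a^-1, the modular inverse of 25 mod 26.
Step 2: We need 25 * a^-1 = 1 (mod 26).
Step 3: 25 * 25 = 625 = 24 * 26 + 1, so a^-1 = 25.
Step 4: D(y) = 25(y - 21) mod 26.
Step 5: Apply to 'B' (y = 1): D(1) = 25 * (1 - 21) mod 26 = 25 * -20 mod 26 = 20 -> 'U'.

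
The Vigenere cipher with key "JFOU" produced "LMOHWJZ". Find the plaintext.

Step 1: Extend key: JFOUJFO
Step 2: Decrypt each letter (c - k) mod 26:
  L(11) - J(9) = (11-9) mod 26 = 2 = C
  M(12) - F(5) = (12-5) mod 26 = 7 = H
  O(14) - O(14) = (14-14) mod 26 = 0 = A
  H(7) - U(20) = (7-20) mod 26 = 13 = N
  W(22) - J(9) = (22-9) mod 26 = 13 = N
  J(9) - F(5) = (9-5) mod 26 = 4 = E
  Z(25) - O(14) = (25-14) mod 26 = 11 = L
Plaintext: CHANNEL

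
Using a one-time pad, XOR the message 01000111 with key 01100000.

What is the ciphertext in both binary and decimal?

Step 1: Write out the XOR operation bit by bit:
  Message: 01000111
  Key:     01100000
  XOR:     00100111
Step 2: Convert to decimal: 00100111 = 39.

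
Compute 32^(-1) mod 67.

Step 1: We need x such that 32 * x = 1 (mod 67).
Step 2: Using the extended Euclidean algorithm or trial:
  32 * 44 = 1408 = 21 * 67 + 1.
Step 3: Since 1408 mod 67 = 1, the inverse is x = 44.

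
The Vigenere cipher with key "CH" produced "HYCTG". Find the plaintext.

Step 1: Extend key: CHCHC
Step 2: Decrypt each letter (c - k) mod 26:
  H(7) - C(2) = (7-2) mod 26 = 5 = F
  Y(24) - H(7) = (24-7) mod 26 = 17 = R
  C(2) - C(2) = (2-2) mod 26 = 0 = A
  T(19) - H(7) = (19-7) mod 26 = 12 = M
  G(6) - C(2) = (6-2) mod 26 = 4 = E
Plaintext: FRAME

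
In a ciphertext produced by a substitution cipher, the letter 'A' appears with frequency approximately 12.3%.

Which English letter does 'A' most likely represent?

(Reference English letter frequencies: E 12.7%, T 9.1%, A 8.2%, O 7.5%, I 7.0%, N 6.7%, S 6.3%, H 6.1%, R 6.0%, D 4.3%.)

Step 1: The observed frequency is 12.3%.
Step 2: Compare with English frequencies:
  E: 12.7% (difference: 0.4%) <-- closest
  T: 9.1% (difference: 3.2%)
  A: 8.2% (difference: 4.1%)
  O: 7.5% (difference: 4.8%)
  I: 7.0% (difference: 5.3%)
  N: 6.7% (difference: 5.6%)
  S: 6.3% (difference: 6.0%)
  H: 6.1% (difference: 6.2%)
  R: 6.0% (difference: 6.3%)
  D: 4.3% (difference: 8.0%)
Step 3: 'A' most likely represents 'E' (frequency 12.7%).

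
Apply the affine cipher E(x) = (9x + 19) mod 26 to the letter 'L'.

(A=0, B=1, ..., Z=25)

Step 1: Convert 'L' to number: x = 11.
Step 2: E(11) = (9 * 11 + 19) mod 26 = 118 mod 26 = 14.
Step 3: Convert 14 back to letter: O.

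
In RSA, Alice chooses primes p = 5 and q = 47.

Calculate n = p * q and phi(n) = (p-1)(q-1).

Step 1: n = p * q = 5 * 47 = 235.
Step 2: phi(n) = (p-1)(q-1) = 4 * 46 = 184.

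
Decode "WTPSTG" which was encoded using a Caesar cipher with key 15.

Step 1: Reverse the shift by subtracting 15 from each letter position.
  W (position 22) -> position (22-15) mod 26 = 7 -> H
  T (position 19) -> position (19-15) mod 26 = 4 -> E
  P (position 15) -> position (15-15) mod 26 = 0 -> A
  S (position 18) -> position (18-15) mod 26 = 3 -> D
  T (position 19) -> position (19-15) mod 26 = 4 -> E
  G (position 6) -> position (6-15) mod 26 = 17 -> R
Decrypted message: HEADER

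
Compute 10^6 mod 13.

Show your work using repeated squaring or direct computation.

Step 1: Compute 10^6 mod 13 step by step, reducing modulo 13 at each step.
  10^1 mod 13 = 10
  10^2 mod 13 = (10 * 10) mod 13 = 9
  10^3 mod 13 = (9 * 10) mod 13 = 12
  10^4 mod 13 = (12 * 10) mod 13 = 3
  10^5 mod 13 = (3 * 10) mod 13 = 4
  10^6 mod 13 = (4 * 10) mod 13 = 1
Step 2: Result = 1.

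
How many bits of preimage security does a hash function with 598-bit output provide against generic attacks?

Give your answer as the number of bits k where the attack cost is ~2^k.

Step 1: The hash has a 598-bit output.
Step 2: Preimage resistance means: given a digest h(x), it should be infeasible to find any input that hashes to it.
With a 598-bit output there are 2^598 possible digests, so a generic brute-force preimage search costs about 2^598 evaluations.
Step 3: Security level = 598 bits.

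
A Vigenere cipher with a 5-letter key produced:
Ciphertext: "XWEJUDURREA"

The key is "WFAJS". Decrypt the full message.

Step 1: Key 'WFAJS' has length 5. Extended key: WFAJSWFAJSW
Step 2: Decrypt each position:
  X(23) - W(22) = 1 = B
  W(22) - F(5) = 17 = R
  E(4) - A(0) = 4 = E
  J(9) - J(9) = 0 = A
  U(20) - S(18) = 2 = C
  D(3) - W(22) = 7 = H
  U(20) - F(5) = 15 = P
  R(17) - A(0) = 17 = R
  R(17) - J(9) = 8 = I
  E(4) - S(18) = 12 = M
  A(0) - W(22) = 4 = E
Plaintext: BREACHPRIME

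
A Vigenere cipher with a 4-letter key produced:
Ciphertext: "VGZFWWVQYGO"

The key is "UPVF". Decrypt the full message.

Step 1: Key 'UPVF' has length 4. Extended key: UPVFUPVFUPV
Step 2: Decrypt each position:
  V(21) - U(20) = 1 = B
  G(6) - P(15) = 17 = R
  Z(25) - V(21) = 4 = E
  F(5) - F(5) = 0 = A
  W(22) - U(20) = 2 = C
  W(22) - P(15) = 7 = H
  V(21) - V(21) = 0 = A
  Q(16) - F(5) = 11 = L
  Y(24) - U(20) = 4 = E
  G(6) - P(15) = 17 = R
  O(14) - V(21) = 19 = T
Plaintext: BREACHALERT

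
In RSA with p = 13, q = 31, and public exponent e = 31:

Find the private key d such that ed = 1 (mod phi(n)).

Step 1: n = 13 * 31 = 403.
Step 2: phi(n) = 12 * 30 = 360.
Step 3: Find d such that 31 * d = 1 (mod 360).
Step 4: d = 31^(-1) mod 360 = 151.
Verification: 31 * 151 = 4681 = 13 * 360 + 1.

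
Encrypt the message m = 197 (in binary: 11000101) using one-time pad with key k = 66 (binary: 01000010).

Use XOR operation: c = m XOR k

Step 1: Write out the XOR operation bit by bit:
  Message: 11000101
  Key:     01000010
  XOR:     10000111
Step 2: Convert to decimal: 10000111 = 135.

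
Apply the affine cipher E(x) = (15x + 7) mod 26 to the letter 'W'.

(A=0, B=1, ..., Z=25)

Step 1: Convert 'W' to number: x = 22.
Step 2: E(22) = (15 * 22 + 7) mod 26 = 337 mod 26 = 25.
Step 3: Convert 25 back to letter: Z.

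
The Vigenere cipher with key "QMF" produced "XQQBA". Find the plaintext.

Step 1: Extend key: QMFQM
Step 2: Decrypt each letter (c - k) mod 26:
  X(23) - Q(16) = (23-16) mod 26 = 7 = H
  Q(16) - M(12) = (16-12) mod 26 = 4 = E
  Q(16) - F(5) = (16-5) mod 26 = 11 = L
  B(1) - Q(16) = (1-16) mod 26 = 11 = L
  A(0) - M(12) = (0-12) mod 26 = 14 = O
Plaintext: HELLO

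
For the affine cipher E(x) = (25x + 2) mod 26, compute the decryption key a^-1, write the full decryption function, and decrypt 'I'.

Step 1: Find a^-1, the modular inverse of 25 mod 26.
Step 2: We need 25 * a^-1 = 1 (mod 26).
Step 3: 25 * 25 = 625 = 24 * 26 + 1, so a^-1 = 25.
Step 4: D(y) = 25(y - 2) mod 26.
Step 5: Apply to 'I' (y = 8): D(8) = 25 * (8 - 2) mod 26 = 25 * 6 mod 26 = 20 -> 'U'.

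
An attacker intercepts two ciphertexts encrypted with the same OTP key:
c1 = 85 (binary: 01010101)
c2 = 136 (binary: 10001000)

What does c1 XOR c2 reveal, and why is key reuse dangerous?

Step 1: c1 XOR c2 = (m1 XOR k) XOR (m2 XOR k).
Step 2: By XOR associativity/commutativity: = m1 XOR m2 XOR k XOR k = m1 XOR m2.
Step 3: 01010101 XOR 10001000 = 11011101 = 221.
Step 4: The key cancels out! An attacker learns m1 XOR m2 = 221, revealing the relationship between plaintexts.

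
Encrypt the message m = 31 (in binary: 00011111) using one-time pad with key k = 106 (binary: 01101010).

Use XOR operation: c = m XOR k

Step 1: Write out the XOR operation bit by bit:
  Message: 00011111
  Key:     01101010
  XOR:     01110101
Step 2: Convert to decimal: 01110101 = 117.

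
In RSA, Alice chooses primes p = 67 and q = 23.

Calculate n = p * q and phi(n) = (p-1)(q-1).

Step 1: n = p * q = 67 * 23 = 1541.
Step 2: phi(n) = (p-1)(q-1) = 66 * 22 = 1452.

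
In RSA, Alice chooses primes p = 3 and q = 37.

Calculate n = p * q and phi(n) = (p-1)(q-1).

Step 1: n = p * q = 3 * 37 = 111.
Step 2: phi(n) = (p-1)(q-1) = 2 * 36 = 72.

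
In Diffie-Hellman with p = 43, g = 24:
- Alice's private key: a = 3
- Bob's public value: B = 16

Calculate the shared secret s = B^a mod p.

Step 1: s = B^a mod p = 16^3 mod 43.
  16^1 mod 43 = 16
  16^2 mod 43 = (16 * 16) mod 43 = 41
  16^3 mod 43 = (41 * 16) mod 43 = 11
Result: shared secret = 11.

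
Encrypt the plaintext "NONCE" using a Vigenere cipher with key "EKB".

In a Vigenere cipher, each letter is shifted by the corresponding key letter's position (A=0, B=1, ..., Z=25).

Step 1: Repeat key to match plaintext length:
  Plaintext: NONCE
  Key:       EKBEK
Step 2: Encrypt each letter:
  N(13) + E(4) = (13+4) mod 26 = 17 = R
  O(14) + K(10) = (14+10) mod 26 = 24 = Y
  N(13) + B(1) = (13+1) mod 26 = 14 = O
  C(2) + E(4) = (2+4) mod 26 = 6 = G
  E(4) + K(10) = (4+10) mod 26 = 14 = O
Ciphertext: RYOGO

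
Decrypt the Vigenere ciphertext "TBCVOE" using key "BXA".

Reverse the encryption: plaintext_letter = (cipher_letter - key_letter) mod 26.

Step 1: Extend key: BXABXA
Step 2: Decrypt each letter (c - k) mod 26:
  T(19) - B(1) = (19-1) mod 26 = 18 = S
  B(1) - X(23) = (1-23) mod 26 = 4 = E
  C(2) - A(0) = (2-0) mod 26 = 2 = C
  V(21) - B(1) = (21-1) mod 26 = 20 = U
  O(14) - X(23) = (14-23) mod 26 = 17 = R
  E(4) - A(0) = (4-0) mod 26 = 4 = E
Plaintext: SECURE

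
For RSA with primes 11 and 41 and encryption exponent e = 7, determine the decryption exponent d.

Step 1: n = 11 * 41 = 451.
Step 2: phi(n) = 10 * 40 = 400.
Step 3: Find d such that 7 * d = 1 (mod 400).
Step 4: d = 7^(-1) mod 400 = 343.
Verification: 7 * 343 = 2401 = 6 * 400 + 1.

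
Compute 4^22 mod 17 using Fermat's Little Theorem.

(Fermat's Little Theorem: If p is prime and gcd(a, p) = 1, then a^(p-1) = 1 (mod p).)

Step 1: Since 17 is prime, by Fermat's Little Theorem: 4^16 = 1 (mod 17).
Step 2: Reduce exponent: 22 mod 16 = 6.
Step 3: So 4^22 = 4^6 (mod 17).
Step 4: 4^6 mod 17 = 16.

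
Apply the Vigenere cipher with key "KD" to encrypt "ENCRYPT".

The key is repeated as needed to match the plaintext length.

Step 1: Repeat key to match plaintext length:
  Plaintext: ENCRYPT
  Key:       KDKDKDK
Step 2: Encrypt each letter:
  E(4) + K(10) = (4+10) mod 26 = 14 = O
  N(13) + D(3) = (13+3) mod 26 = 16 = Q
  C(2) + K(10) = (2+10) mod 26 = 12 = M
  R(17) + D(3) = (17+3) mod 26 = 20 = U
  Y(24) + K(10) = (24+10) mod 26 = 8 = I
  P(15) + D(3) = (15+3) mod 26 = 18 = S
  T(19) + K(10) = (19+10) mod 26 = 3 = D
Ciphertext: OQMUISD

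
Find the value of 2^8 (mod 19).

Step 1: Compute 2^8 mod 19 step by step, reducing modulo 19 at each step.
  2^1 mod 19 = 2
  2^2 mod 19 = (2 * 2) mod 19 = 4
  2^3 mod 19 = (4 * 2) mod 19 = 8
  2^4 mod 19 = (8 * 2) mod 19 = 16
  2^5 mod 19 = (16 * 2) mod 19 = 13
  2^6 mod 19 = (13 * 2) mod 19 = 7
  2^7 mod 19 = (7 * 2) mod 19 = 14
  2^8 mod 19 = (14 * 2) mod 19 = 9
Step 2: Result = 9.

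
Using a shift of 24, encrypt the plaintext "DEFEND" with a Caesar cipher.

Step 1: For each letter, shift forward by 24 positions (mod 26).
  D (position 3) -> position (3+24) mod 26 = 1 -> B
  E (position 4) -> position (4+24) mod 26 = 2 -> C
  F (position 5) -> position (5+24) mod 26 = 3 -> D
  E (position 4) -> position (4+24) mod 26 = 2 -> C
  N (position 13) -> position (13+24) mod 26 = 11 -> L
  D (position 3) -> position (3+24) mod 26 = 1 -> B
Result: BCDCLB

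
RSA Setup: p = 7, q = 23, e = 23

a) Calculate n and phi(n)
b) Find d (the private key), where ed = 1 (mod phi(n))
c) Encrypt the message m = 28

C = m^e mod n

Step 1: n = 7 * 23 = 161.
Step 2: phi(n) = (7-1)(23-1) = 6 * 22 = 132.
Step 3: Find d = 23^(-1) mod 132 = 23.
  Verify: 23 * 23 = 529 = 1 (mod 132).
Step 4: C = 28^23 mod 161 = 28.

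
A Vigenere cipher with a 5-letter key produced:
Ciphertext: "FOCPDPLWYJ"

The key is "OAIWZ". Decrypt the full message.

Step 1: Key 'OAIWZ' has length 5. Extended key: OAIWZOAIWZ
Step 2: Decrypt each position:
  F(5) - O(14) = 17 = R
  O(14) - A(0) = 14 = O
  C(2) - I(8) = 20 = U
  P(15) - W(22) = 19 = T
  D(3) - Z(25) = 4 = E
  P(15) - O(14) = 1 = B
  L(11) - A(0) = 11 = L
  W(22) - I(8) = 14 = O
  Y(24) - W(22) = 2 = C
  J(9) - Z(25) = 10 = K
Plaintext: ROUTEBLOCK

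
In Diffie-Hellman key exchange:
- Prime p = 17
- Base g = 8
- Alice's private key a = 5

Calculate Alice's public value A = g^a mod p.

Step 1: A = g^a mod p = 8^5 mod 17.
  8^1 mod 17 = 8
  8^2 mod 17 = (8 * 8) mod 17 = 13
  8^3 mod 17 = (13 * 8) mod 17 = 2
  8^4 mod 17 = (2 * 8) mod 17 = 16
  8^5 mod 17 = (16 * 8) mod 17 = 9
Result: A = 9.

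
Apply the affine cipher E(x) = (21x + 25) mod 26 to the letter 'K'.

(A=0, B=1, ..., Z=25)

Step 1: Convert 'K' to number: x = 10.
Step 2: E(10) = (21 * 10 + 25) mod 26 = 235 mod 26 = 1.
Step 3: Convert 1 back to letter: B.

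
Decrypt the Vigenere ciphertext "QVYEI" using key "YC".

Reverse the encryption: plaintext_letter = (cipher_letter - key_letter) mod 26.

Step 1: Extend key: YCYCY
Step 2: Decrypt each letter (c - k) mod 26:
  Q(16) - Y(24) = (16-24) mod 26 = 18 = S
  V(21) - C(2) = (21-2) mod 26 = 19 = T
  Y(24) - Y(24) = (24-24) mod 26 = 0 = A
  E(4) - C(2) = (4-2) mod 26 = 2 = C
  I(8) - Y(24) = (8-24) mod 26 = 10 = K
Plaintext: STACK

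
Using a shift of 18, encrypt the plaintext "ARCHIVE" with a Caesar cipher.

Step 1: For each letter, shift forward by 18 positions (mod 26).
  A (position 0) -> position (0+18) mod 26 = 18 -> S
  R (position 17) -> position (17+18) mod 26 = 9 -> J
  C (position 2) -> position (2+18) mod 26 = 20 -> U
  H (position 7) -> position (7+18) mod 26 = 25 -> Z
  I (position 8) -> position (8+18) mod 26 = 0 -> A
  V (position 21) -> position (21+18) mod 26 = 13 -> N
  E (position 4) -> position (4+18) mod 26 = 22 -> W
Result: SJUZANW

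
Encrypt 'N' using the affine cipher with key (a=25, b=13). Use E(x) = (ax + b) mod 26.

Step 1: Convert 'N' to number: x = 13.
Step 2: E(13) = (25 * 13 + 13) mod 26 = 338 mod 26 = 0.
Step 3: Convert 0 back to letter: A.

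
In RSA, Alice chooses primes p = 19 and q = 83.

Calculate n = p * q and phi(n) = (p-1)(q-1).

Step 1: n = p * q = 19 * 83 = 1577.
Step 2: phi(n) = (p-1)(q-1) = 18 * 82 = 1476.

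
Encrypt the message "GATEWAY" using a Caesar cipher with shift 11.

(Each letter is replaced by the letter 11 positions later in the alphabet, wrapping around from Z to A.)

Step 1: For each letter, shift forward by 11 positions (mod 26).
  G (position 6) -> position (6+11) mod 26 = 17 -> R
  A (position 0) -> position (0+11) mod 26 = 11 -> L
  T (position 19) -> position (19+11) mod 26 = 4 -> E
  E (position 4) -> position (4+11) mod 26 = 15 -> P
  W (position 22) -> position (22+11) mod 26 = 7 -> H
  A (position 0) -> position (0+11) mod 26 = 11 -> L
  Y (position 24) -> position (24+11) mod 26 = 9 -> J
Result: RLEPHLJ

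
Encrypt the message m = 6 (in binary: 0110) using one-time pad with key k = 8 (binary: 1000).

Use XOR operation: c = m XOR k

Step 1: Write out the XOR operation bit by bit:
  Message: 0110
  Key:     1000
  XOR:     1110
Step 2: Convert to decimal: 1110 = 14.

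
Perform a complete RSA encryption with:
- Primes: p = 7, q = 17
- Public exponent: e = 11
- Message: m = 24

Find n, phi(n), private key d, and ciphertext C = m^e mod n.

Step 1: n = 7 * 17 = 119.
Step 2: phi(n) = (7-1)(17-1) = 6 * 16 = 96.
Step 3: Find d = 11^(-1) mod 96 = 35.
  Verify: 11 * 35 = 385 = 1 (mod 96).
Step 4: C = 24^11 mod 119 = 82.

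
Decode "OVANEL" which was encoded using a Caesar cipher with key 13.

Step 1: Reverse the shift by subtracting 13 from each letter position.
  O (position 14) -> position (14-13) mod 26 = 1 -> B
  V (position 21) -> position (21-13) mod 26 = 8 -> I
  A (position 0) -> position (0-13) mod 26 = 13 -> N
  N (position 13) -> position (13-13) mod 26 = 0 -> A
  E (position 4) -> position (4-13) mod 26 = 17 -> R
  L (position 11) -> position (11-13) mod 26 = 24 -> Y
Decrypted message: BINARY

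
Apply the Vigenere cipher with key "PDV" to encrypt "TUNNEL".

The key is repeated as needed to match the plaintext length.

Step 1: Repeat key to match plaintext length:
  Plaintext: TUNNEL
  Key:       PDVPDV
Step 2: Encrypt each letter:
  T(19) + P(15) = (19+15) mod 26 = 8 = I
  U(20) + D(3) = (20+3) mod 26 = 23 = X
  N(13) + V(21) = (13+21) mod 26 = 8 = I
  N(13) + P(15) = (13+15) mod 26 = 2 = C
  E(4) + D(3) = (4+3) mod 26 = 7 = H
  L(11) + V(21) = (11+21) mod 26 = 6 = G
Ciphertext: IXICHG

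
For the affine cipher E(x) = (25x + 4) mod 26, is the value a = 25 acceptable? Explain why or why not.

Step 1: Compute gcd(25, 26).
Step 2: gcd(25, 26) = 1.
Since gcd = 1, 25 is coprime with 26, so it is a valid key.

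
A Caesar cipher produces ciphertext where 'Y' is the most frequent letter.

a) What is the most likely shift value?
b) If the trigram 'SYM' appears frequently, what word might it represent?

Step 1: In English, 'E' is the most frequent letter (12.7%).
Step 2: The most frequent ciphertext letter is 'Y' (position 24).
Step 3: Shift = (24 - 4) mod 26 = 20.
Step 4: Decrypt 'SYM' by shifting back 20:
  S -> Y
  Y -> E
  M -> S
Step 5: 'SYM' decrypts to 'YES'.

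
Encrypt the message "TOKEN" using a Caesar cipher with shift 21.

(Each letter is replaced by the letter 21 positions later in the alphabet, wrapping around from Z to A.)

Step 1: For each letter, shift forward by 21 positions (mod 26).
  T (position 19) -> position (19+21) mod 26 = 14 -> O
  O (position 14) -> position (14+21) mod 26 = 9 -> J
  K (position 10) -> position (10+21) mod 26 = 5 -> F
  E (position 4) -> position (4+21) mod 26 = 25 -> Z
  N (position 13) -> position (13+21) mod 26 = 8 -> I
Result: OJFZI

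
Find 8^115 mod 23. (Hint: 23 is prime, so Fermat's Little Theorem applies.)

Step 1: Since 23 is prime, by Fermat's Little Theorem: 8^22 = 1 (mod 23).
Step 2: Reduce exponent: 115 mod 22 = 5.
Step 3: So 8^115 = 8^5 (mod 23).
Step 4: 8^5 mod 23 = 16.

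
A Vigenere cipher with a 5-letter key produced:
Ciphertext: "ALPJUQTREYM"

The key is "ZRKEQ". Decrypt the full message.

Step 1: Key 'ZRKEQ' has length 5. Extended key: ZRKEQZRKEQZ
Step 2: Decrypt each position:
  A(0) - Z(25) = 1 = B
  L(11) - R(17) = 20 = U
  P(15) - K(10) = 5 = F
  J(9) - E(4) = 5 = F
  U(20) - Q(16) = 4 = E
  Q(16) - Z(25) = 17 = R
  T(19) - R(17) = 2 = C
  R(17) - K(10) = 7 = H
  E(4) - E(4) = 0 = A
  Y(24) - Q(16) = 8 = I
  M(12) - Z(25) = 13 = N
Plaintext: BUFFERCHAIN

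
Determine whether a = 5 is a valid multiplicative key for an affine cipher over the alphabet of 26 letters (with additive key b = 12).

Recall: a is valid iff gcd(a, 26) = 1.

Step 1: Compute gcd(5, 26).
Step 2: gcd(5, 26) = 1.
Since gcd = 1, 5 is coprime with 26, so it is a valid key.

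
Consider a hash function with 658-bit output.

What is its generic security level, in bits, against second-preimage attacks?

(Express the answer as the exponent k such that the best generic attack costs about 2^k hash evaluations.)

Step 1: The hash has a 658-bit output.
Step 2: Second-preimage resistance means: given a specific input x, it should be infeasible to find a different y with h(y) = h(x).
With a 658-bit output, a generic search for a second preimage costs about 2^658 evaluations (each trial matches the fixed target with probability 2^-658).
Step 3: Security level = 658 bits.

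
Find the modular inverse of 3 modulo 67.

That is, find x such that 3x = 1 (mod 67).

Step 1: We need x such that 3 * x = 1 (mod 67).
Step 2: Using the extended Euclidean algorithm or trial:
  3 * 45 = 135 = 2 * 67 + 1.
Step 3: Since 135 mod 67 = 1, the inverse is x = 45.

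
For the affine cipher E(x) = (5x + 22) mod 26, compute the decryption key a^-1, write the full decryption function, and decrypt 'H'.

Step 1: Find a^-1, the modular inverse of 5 mod 26.
Step 2: We need 5 * a^-1 = 1 (mod 26).
Step 3: 5 * 21 = 105 = 4 * 26 + 1, so a^-1 = 21.
Step 4: D(y) = 21(y - 22) mod 26.
Step 5: Apply to 'H' (y = 7): D(7) = 21 * (7 - 22) mod 26 = 21 * -15 mod 26 = 23 -> 'X'.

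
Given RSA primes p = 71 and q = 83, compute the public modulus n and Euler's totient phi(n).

Step 1: n = p * q = 71 * 83 = 5893.
Step 2: phi(n) = (p-1)(q-1) = 70 * 82 = 5740.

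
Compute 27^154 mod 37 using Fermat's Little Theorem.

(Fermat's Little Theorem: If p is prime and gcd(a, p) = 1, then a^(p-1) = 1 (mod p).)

Step 1: Since 37 is prime, by Fermat's Little Theorem: 27^36 = 1 (mod 37).
Step 2: Reduce exponent: 154 mod 36 = 10.
Step 3: So 27^154 = 27^10 (mod 37).
Step 4: 27^10 mod 37 = 10.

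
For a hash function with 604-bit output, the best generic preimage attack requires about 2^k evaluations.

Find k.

Step 1: The hash has a 604-bit output.
Step 2: Preimage resistance means: given a digest h(x), it should be infeasible to find any input that hashes to it.
With a 604-bit output there are 2^604 possible digests, so a generic brute-force preimage search costs about 2^604 evaluations.
Step 3: Security level = 604 bits.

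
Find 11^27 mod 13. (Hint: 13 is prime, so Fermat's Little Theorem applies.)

Step 1: Since 13 is prime, by Fermat's Little Theorem: 11^12 = 1 (mod 13).
Step 2: Reduce exponent: 27 mod 12 = 3.
Step 3: So 11^27 = 11^3 (mod 13).
Step 4: 11^3 mod 13 = 5.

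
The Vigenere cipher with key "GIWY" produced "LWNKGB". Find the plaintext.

Step 1: Extend key: GIWYGI
Step 2: Decrypt each letter (c - k) mod 26:
  L(11) - G(6) = (11-6) mod 26 = 5 = F
  W(22) - I(8) = (22-8) mod 26 = 14 = O
  N(13) - W(22) = (13-22) mod 26 = 17 = R
  K(10) - Y(24) = (10-24) mod 26 = 12 = M
  G(6) - G(6) = (6-6) mod 26 = 0 = A
  B(1) - I(8) = (1-8) mod 26 = 19 = T
Plaintext: FORMAT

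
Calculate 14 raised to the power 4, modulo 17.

Step 1: Compute 14^4 mod 17 step by step, reducing modulo 17 at each step.
  14^1 mod 17 = 14
  14^2 mod 17 = (14 * 14) mod 17 = 9
  14^3 mod 17 = (9 * 14) mod 17 = 7
  14^4 mod 17 = (7 * 14) mod 17 = 13
Step 2: Result = 13.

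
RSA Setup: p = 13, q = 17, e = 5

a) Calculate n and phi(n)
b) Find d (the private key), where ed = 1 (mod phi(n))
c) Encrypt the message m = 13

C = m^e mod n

Step 1: n = 13 * 17 = 221.
Step 2: phi(n) = (13-1)(17-1) = 12 * 16 = 192.
Step 3: Find d = 5^(-1) mod 192 = 77.
  Verify: 5 * 77 = 385 = 1 (mod 192).
Step 4: C = 13^5 mod 221 = 13.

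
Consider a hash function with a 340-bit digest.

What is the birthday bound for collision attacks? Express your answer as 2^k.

Step 1: The birthday paradox gives collision probability ~50% after sqrt(2^n) = 2^(n/2) hashes.
Step 2: For 340-bit output: 2^(340/2) = 2^170.
Step 3: Approximately 2^170 hash computations needed.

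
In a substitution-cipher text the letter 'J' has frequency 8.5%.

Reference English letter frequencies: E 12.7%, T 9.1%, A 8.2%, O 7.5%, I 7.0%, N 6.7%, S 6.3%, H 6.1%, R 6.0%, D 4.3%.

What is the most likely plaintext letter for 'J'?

Step 1: The observed frequency is 8.5%.
Step 2: Compare with English frequencies:
  E: 12.7% (difference: 4.2%)
  T: 9.1% (difference: 0.6%)
  A: 8.2% (difference: 0.3%) <-- closest
  O: 7.5% (difference: 1.0%)
  I: 7.0% (difference: 1.5%)
  N: 6.7% (difference: 1.8%)
  S: 6.3% (difference: 2.2%)
  H: 6.1% (difference: 2.4%)
  R: 6.0% (difference: 2.5%)
  D: 4.3% (difference: 4.2%)
Step 3: 'J' most likely represents 'A' (frequency 8.2%).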